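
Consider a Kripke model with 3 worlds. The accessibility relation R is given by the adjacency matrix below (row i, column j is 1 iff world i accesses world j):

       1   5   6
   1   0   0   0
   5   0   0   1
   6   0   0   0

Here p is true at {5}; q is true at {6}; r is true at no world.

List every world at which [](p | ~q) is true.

{1, 6}

1: no successors, so [](p | ~q) holds vacuously. ✓
5: successors {6}; p | ~q there: 6:F. ✗
6: no successors, so [](p | ~q) holds vacuously. ✓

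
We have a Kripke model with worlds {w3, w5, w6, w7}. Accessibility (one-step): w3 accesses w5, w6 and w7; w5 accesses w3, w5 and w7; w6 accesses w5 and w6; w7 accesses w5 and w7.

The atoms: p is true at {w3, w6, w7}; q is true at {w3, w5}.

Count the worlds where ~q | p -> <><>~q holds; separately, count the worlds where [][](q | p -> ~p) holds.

4 and 0

For ~q | p -> <><>~q:
w3: ~q | p is T, <><>~q is T. ✓
w5: ~q | p is F, <><>~q is T. ✓
w6: ~q | p is T, <><>~q is T. ✓
w7: ~q | p is T, <><>~q is T. ✓
— 4 worlds.
For [][](q | p -> ~p):
w3: successors {w5, w6, w7}; [](q | p -> ~p) there: w5:F, w6:F, w7:F. ✗
w5: successors {w3, w5, w7}; [](q | p -> ~p) there: w3:F, w5:F, w7:F. ✗
w6: successors {w5, w6}; [](q | p -> ~p) there: w5:F, w6:F. ✗
w7: successors {w5, w7}; [](q | p -> ~p) there: w5:F, w7:F. ✗
— 0 worlds.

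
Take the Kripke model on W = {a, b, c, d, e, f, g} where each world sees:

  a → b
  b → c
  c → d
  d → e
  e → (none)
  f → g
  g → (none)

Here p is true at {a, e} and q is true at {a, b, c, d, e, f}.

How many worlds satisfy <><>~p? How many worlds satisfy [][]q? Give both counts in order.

For <><>~p:
a: successors {b}; <>~p there: b:T. ✓
b: successors {c}; <>~p there: c:T. ✓
c: successors {d}; <>~p there: d:F. ✗
d: successors {e}; <>~p there: e:F. ✗
e: no successors, so <><>~p fails. ✗
f: successors {g}; <>~p there: g:F. ✗
g: no successors, so <><>~p fails. ✗
— 2 worlds.
For [][]q:
a: successors {b}; []q there: b:T. ✓
b: successors {c}; []q there: c:T. ✓
c: successors {d}; []q there: d:T. ✓
d: successors {e}; []q there: e:T. ✓
e: no successors, so [][]q holds vacuously. ✓
f: successors {g}; []q there: g:T. ✓
g: no successors, so [][]q holds vacuously. ✓
— 7 worlds.

2 and 7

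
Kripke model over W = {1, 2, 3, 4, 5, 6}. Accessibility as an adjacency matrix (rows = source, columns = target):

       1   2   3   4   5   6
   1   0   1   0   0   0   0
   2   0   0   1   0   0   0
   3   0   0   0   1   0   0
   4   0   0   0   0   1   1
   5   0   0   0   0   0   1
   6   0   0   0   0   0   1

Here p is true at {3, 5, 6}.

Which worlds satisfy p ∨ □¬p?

1: p is F, □¬p is T. ✓
2: p is F, □¬p is F. ✗
3: p is T, □¬p is T. ✓
4: p is F, □¬p is F. ✗
5: p is T, □¬p is F. ✓
6: p is T, □¬p is F. ✓

{1, 3, 5, 6}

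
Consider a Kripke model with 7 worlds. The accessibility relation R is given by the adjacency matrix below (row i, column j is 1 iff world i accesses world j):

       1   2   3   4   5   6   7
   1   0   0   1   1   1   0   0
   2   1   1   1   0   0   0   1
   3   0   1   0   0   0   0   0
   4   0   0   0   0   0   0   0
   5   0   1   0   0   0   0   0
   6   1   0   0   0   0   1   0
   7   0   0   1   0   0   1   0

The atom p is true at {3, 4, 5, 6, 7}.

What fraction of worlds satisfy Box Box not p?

1: successors {3, 4, 5}; Box not p there: 3:T, 4:T, 5:T. ✓
2: successors {1, 2, 3, 7}; Box not p there: 1:F, 2:F, 3:T, 7:F. ✗
3: successors {2}; Box not p there: 2:F. ✗
4: no successors, so Box Box not p holds vacuously. ✓
5: successors {2}; Box not p there: 2:F. ✗
6: successors {1, 6}; Box not p there: 1:F, 6:F. ✗
7: successors {3, 6}; Box not p there: 3:T, 6:F. ✗
That's 2 of 7 worlds, so 2/7.

2/7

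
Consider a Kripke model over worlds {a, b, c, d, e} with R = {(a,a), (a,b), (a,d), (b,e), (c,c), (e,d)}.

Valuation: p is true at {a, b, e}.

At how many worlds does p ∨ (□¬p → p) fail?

a: p is T, □¬p → p is T. ✓
b: p is T, □¬p → p is T. ✓
c: p is F, □¬p → p is F. ✗
d: p is F, □¬p → p is F. ✗
e: p is T, □¬p → p is T. ✓
Satisfying worlds: {a, b, e}.
So p ∨ (□¬p → p) fails at the other 2 worlds.

2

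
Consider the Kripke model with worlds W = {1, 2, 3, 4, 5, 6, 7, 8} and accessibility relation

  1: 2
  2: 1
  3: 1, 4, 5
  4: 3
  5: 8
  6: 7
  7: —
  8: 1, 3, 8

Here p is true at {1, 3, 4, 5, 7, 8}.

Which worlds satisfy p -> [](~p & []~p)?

{2, 6, 7}

1: p is T, [](~p & []~p) is F. ✗
2: p is F, [](~p & []~p) is F. ✓
3: p is T, [](~p & []~p) is F. ✗
4: p is T, [](~p & []~p) is F. ✗
5: p is T, [](~p & []~p) is F. ✗
6: p is F, [](~p & []~p) is F. ✓
7: p is T, [](~p & []~p) is T. ✓
8: p is T, [](~p & []~p) is F. ✗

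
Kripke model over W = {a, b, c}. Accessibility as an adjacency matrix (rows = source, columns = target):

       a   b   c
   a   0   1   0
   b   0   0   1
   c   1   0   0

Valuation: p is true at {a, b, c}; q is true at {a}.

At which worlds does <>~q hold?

{a, b}

a: successors {b}; ~q there: b:T. ✓
b: successors {c}; ~q there: c:T. ✓
c: successors {a}; ~q there: a:F. ✗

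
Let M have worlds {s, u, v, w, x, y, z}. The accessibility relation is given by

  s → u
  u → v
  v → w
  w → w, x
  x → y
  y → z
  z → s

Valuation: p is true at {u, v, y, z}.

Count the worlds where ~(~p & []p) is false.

2

s: ~p & []p is T. ✗
u: ~p & []p is F. ✓
v: ~p & []p is F. ✓
w: ~p & []p is F. ✓
x: ~p & []p is T. ✗
y: ~p & []p is F. ✓
z: ~p & []p is F. ✓
Satisfying worlds: {u, v, w, y, z}.
So ~(~p & []p) fails at the other 2 worlds.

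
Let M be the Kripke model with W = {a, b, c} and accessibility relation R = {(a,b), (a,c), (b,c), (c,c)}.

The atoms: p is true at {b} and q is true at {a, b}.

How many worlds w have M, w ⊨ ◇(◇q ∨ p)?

1

a: successors {b, c}; ◇q ∨ p there: b:T, c:F. ✓
b: successors {c}; ◇q ∨ p there: c:F. ✗
c: successors {c}; ◇q ∨ p there: c:F. ✗
Satisfying worlds: {a}.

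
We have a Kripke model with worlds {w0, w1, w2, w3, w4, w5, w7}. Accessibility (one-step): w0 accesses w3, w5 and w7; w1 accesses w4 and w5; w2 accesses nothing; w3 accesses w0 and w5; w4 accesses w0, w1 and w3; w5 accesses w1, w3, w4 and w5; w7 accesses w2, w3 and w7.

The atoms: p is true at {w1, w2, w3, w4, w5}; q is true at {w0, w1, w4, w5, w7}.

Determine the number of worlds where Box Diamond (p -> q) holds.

6

w0: successors {w3, w5, w7}; Diamond (p -> q) there: w3:T, w5:T, w7:T. ✓
w1: successors {w4, w5}; Diamond (p -> q) there: w4:T, w5:T. ✓
w2: no successors, so Box Diamond (p -> q) holds vacuously. ✓
w3: successors {w0, w5}; Diamond (p -> q) there: w0:T, w5:T. ✓
w4: successors {w0, w1, w3}; Diamond (p -> q) there: w0:T, w1:T, w3:T. ✓
w5: successors {w1, w3, w4, w5}; Diamond (p -> q) there: w1:T, w3:T, w4:T, w5:T. ✓
w7: successors {w2, w3, w7}; Diamond (p -> q) there: w2:F, w3:T, w7:T. ✗
Satisfying worlds: {w0, w1, w2, w3, w4, w5}.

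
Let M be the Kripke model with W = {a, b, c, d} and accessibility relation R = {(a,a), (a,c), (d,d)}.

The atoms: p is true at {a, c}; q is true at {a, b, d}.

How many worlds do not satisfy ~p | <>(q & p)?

a: ~p is F, <>(q & p) is T. ✓
b: ~p is T, <>(q & p) is F. ✓
c: ~p is F, <>(q & p) is F. ✗
d: ~p is T, <>(q & p) is F. ✓
Satisfying worlds: {a, b, d}.
So ~p | <>(q & p) fails at the other 1 world.

1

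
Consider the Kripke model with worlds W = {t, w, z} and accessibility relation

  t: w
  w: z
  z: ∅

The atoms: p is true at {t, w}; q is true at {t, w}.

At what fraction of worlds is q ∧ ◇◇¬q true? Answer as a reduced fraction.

t: q is T, ◇◇¬q is T. ✓
w: q is T, ◇◇¬q is F. ✗
z: q is F, ◇◇¬q is F. ✗
That's 1 of 3 worlds, so 1/3.

1/3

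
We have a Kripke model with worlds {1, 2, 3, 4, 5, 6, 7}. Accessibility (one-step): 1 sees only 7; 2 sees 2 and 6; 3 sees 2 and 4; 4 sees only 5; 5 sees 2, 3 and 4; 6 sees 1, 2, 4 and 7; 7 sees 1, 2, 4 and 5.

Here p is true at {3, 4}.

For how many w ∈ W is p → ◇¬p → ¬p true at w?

5

1: p is F, ◇¬p → ¬p is T. ✓
2: p is F, ◇¬p → ¬p is T. ✓
3: p is T, ◇¬p → ¬p is F. ✗
4: p is T, ◇¬p → ¬p is F. ✗
5: p is F, ◇¬p → ¬p is T. ✓
6: p is F, ◇¬p → ¬p is T. ✓
7: p is F, ◇¬p → ¬p is T. ✓
Satisfying worlds: {1, 2, 5, 6, 7}.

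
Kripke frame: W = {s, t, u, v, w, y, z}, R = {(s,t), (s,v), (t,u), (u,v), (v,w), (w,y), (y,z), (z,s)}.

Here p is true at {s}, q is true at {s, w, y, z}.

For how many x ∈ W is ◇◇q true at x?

5

s: successors {t, v}; ◇q there: t:F, v:T. ✓
t: successors {u}; ◇q there: u:F. ✗
u: successors {v}; ◇q there: v:T. ✓
v: successors {w}; ◇q there: w:T. ✓
w: successors {y}; ◇q there: y:T. ✓
y: successors {z}; ◇q there: z:T. ✓
z: successors {s}; ◇q there: s:F. ✗
Satisfying worlds: {s, u, v, w, y}.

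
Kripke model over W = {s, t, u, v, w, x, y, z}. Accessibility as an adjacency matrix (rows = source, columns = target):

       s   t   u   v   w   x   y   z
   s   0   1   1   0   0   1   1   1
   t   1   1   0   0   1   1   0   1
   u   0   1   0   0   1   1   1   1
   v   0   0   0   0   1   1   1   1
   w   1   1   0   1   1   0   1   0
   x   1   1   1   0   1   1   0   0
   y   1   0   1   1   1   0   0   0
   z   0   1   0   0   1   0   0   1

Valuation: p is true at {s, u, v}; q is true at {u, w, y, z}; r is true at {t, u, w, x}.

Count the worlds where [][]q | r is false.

s: [][]q is F, r is F. ✗
t: [][]q is F, r is T. ✓
u: [][]q is F, r is T. ✓
v: [][]q is F, r is F. ✗
w: [][]q is F, r is T. ✓
x: [][]q is F, r is T. ✓
y: [][]q is F, r is F. ✗
z: [][]q is F, r is F. ✗
Satisfying worlds: {t, u, w, x}.
So [][]q | r fails at the other 4 worlds.

4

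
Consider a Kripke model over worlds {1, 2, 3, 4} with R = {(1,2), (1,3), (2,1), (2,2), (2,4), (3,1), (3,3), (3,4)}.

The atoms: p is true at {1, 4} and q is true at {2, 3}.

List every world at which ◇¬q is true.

1: successors {2, 3}; ¬q there: 2:F, 3:F. ✗
2: successors {1, 2, 4}; ¬q there: 1:T, 2:F, 4:T. ✓
3: successors {1, 3, 4}; ¬q there: 1:T, 3:F, 4:T. ✓
4: no successors, so ◇¬q fails. ✗

{2, 3}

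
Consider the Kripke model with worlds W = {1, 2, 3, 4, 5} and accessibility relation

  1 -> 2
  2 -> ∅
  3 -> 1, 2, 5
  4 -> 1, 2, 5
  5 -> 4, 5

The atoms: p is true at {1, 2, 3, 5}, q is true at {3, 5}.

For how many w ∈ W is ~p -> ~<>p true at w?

4

1: ~p is F, ~<>p is F. ✓
2: ~p is F, ~<>p is T. ✓
3: ~p is F, ~<>p is F. ✓
4: ~p is T, ~<>p is F. ✗
5: ~p is F, ~<>p is F. ✓
Satisfying worlds: {1, 2, 3, 5}.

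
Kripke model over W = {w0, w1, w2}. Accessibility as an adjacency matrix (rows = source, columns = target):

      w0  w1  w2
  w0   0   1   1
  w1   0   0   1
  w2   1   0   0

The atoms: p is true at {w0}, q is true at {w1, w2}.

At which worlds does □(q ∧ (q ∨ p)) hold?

{w0, w1}

w0: successors {w1, w2}; q ∧ (q ∨ p) there: w1:T, w2:T. ✓
w1: successors {w2}; q ∧ (q ∨ p) there: w2:T. ✓
w2: successors {w0}; q ∧ (q ∨ p) there: w0:F. ✗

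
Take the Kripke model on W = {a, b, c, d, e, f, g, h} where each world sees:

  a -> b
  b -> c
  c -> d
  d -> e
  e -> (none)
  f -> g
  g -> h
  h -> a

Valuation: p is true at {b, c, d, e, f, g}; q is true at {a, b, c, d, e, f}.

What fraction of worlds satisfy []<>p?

5/8

a: successors {b}; <>p there: b:T. ✓
b: successors {c}; <>p there: c:T. ✓
c: successors {d}; <>p there: d:T. ✓
d: successors {e}; <>p there: e:F. ✗
e: no successors, so []<>p holds vacuously. ✓
f: successors {g}; <>p there: g:F. ✗
g: successors {h}; <>p there: h:F. ✗
h: successors {a}; <>p there: a:T. ✓
That's 5 of 8 worlds, so 5/8.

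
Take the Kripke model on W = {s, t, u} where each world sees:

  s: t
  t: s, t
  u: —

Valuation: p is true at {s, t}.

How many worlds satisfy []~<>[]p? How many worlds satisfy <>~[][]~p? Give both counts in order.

1 and 2

For []~<>[]p:
s: successors {t}; ~<>[]p there: t:F. ✗
t: successors {s, t}; ~<>[]p there: s:F, t:F. ✗
u: no successors, so []~<>[]p holds vacuously. ✓
— 1 world.
For <>~[][]~p:
s: successors {t}; ~[][]~p there: t:T. ✓
t: successors {s, t}; ~[][]~p there: s:T, t:T. ✓
u: no successors, so <>~[][]~p fails. ✗
— 2 worlds.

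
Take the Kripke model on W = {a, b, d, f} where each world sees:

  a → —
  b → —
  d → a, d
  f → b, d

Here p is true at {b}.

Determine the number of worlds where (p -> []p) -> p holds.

1

a: p -> []p is T, p is F. ✗
b: p -> []p is T, p is T. ✓
d: p -> []p is T, p is F. ✗
f: p -> []p is T, p is F. ✗
Satisfying worlds: {b}.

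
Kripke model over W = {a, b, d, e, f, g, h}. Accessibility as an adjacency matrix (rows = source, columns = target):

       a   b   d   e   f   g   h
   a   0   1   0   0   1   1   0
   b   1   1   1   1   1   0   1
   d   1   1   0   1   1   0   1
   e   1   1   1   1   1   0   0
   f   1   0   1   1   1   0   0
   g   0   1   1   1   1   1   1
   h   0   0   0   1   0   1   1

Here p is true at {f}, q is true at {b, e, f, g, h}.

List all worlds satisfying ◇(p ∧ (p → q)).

{a, b, d, e, f, g}

a: successors {b, f, g}; p ∧ (p → q) there: b:F, f:T, g:F. ✓
b: successors {a, b, d, e, f, h}; p ∧ (p → q) there: a:F, b:F, d:F, e:F, f:T, h:F. ✓
d: successors {a, b, e, f, h}; p ∧ (p → q) there: a:F, b:F, e:F, f:T, h:F. ✓
e: successors {a, b, d, e, f}; p ∧ (p → q) there: a:F, b:F, d:F, e:F, f:T. ✓
f: successors {a, d, e, f}; p ∧ (p → q) there: a:F, d:F, e:F, f:T. ✓
g: successors {b, d, e, f, g, h}; p ∧ (p → q) there: b:F, d:F, e:F, f:T, g:F, h:F. ✓
h: successors {e, g, h}; p ∧ (p → q) there: e:F, g:F, h:F. ✗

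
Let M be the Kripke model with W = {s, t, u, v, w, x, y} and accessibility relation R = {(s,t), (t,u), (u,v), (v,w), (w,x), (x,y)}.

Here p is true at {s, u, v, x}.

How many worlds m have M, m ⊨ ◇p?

3

s: successors {t}; p there: t:F. ✗
t: successors {u}; p there: u:T. ✓
u: successors {v}; p there: v:T. ✓
v: successors {w}; p there: w:F. ✗
w: successors {x}; p there: x:T. ✓
x: successors {y}; p there: y:F. ✗
y: no successors, so ◇p fails. ✗
Satisfying worlds: {t, u, w}.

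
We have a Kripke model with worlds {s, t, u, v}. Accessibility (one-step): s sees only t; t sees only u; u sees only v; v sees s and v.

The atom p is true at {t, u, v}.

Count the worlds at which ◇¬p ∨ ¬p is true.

s: ◇¬p is F, ¬p is T. ✓
t: ◇¬p is F, ¬p is F. ✗
u: ◇¬p is F, ¬p is F. ✗
v: ◇¬p is T, ¬p is F. ✓
Satisfying worlds: {s, v}.

2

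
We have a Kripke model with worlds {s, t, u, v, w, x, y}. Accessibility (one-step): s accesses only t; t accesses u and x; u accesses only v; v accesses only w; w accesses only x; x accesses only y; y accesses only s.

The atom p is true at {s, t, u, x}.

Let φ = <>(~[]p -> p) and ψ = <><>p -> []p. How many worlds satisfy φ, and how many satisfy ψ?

For <>(~[]p -> p):
s: successors {t}; ~[]p -> p there: t:T. ✓
t: successors {u, x}; ~[]p -> p there: u:T, x:T. ✓
u: successors {v}; ~[]p -> p there: v:F. ✗
v: successors {w}; ~[]p -> p there: w:T. ✓
w: successors {x}; ~[]p -> p there: x:T. ✓
x: successors {y}; ~[]p -> p there: y:T. ✓
y: successors {s}; ~[]p -> p there: s:T. ✓
— 6 worlds.
For <><>p -> []p:
s: <><>p is T, []p is T. ✓
t: <><>p is F, []p is T. ✓
u: <><>p is F, []p is F. ✓
v: <><>p is T, []p is F. ✗
w: <><>p is F, []p is T. ✓
x: <><>p is T, []p is F. ✗
y: <><>p is T, []p is T. ✓
— 5 worlds.

6 and 5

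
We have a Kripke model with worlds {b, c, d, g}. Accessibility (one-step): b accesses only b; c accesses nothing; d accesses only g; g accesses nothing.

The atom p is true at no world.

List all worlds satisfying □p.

b: successors {b}; p there: b:F. ✗
c: no successors, so □p holds vacuously. ✓
d: successors {g}; p there: g:F. ✗
g: no successors, so □p holds vacuously. ✓

{c, g}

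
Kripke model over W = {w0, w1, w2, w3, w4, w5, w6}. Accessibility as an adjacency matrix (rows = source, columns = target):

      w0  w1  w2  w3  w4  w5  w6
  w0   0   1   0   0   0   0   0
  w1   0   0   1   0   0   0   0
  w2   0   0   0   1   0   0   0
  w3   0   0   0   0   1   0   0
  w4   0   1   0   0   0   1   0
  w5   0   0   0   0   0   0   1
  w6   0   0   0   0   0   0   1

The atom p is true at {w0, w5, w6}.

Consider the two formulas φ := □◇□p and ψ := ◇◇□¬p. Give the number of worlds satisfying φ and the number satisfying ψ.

For □◇□p:
w0: successors {w1}; ◇□p there: w1:F. ✗
w1: successors {w2}; ◇□p there: w2:F. ✗
w2: successors {w3}; ◇□p there: w3:F. ✗
w3: successors {w4}; ◇□p there: w4:T. ✓
w4: successors {w1, w5}; ◇□p there: w1:F, w5:T. ✗
w5: successors {w6}; ◇□p there: w6:T. ✓
w6: successors {w6}; ◇□p there: w6:T. ✓
— 3 worlds.
For ◇◇□¬p:
w0: successors {w1}; ◇□¬p there: w1:T. ✓
w1: successors {w2}; ◇□¬p there: w2:T. ✓
w2: successors {w3}; ◇□¬p there: w3:F. ✗
w3: successors {w4}; ◇□¬p there: w4:T. ✓
w4: successors {w1, w5}; ◇□¬p there: w1:T, w5:F. ✓
w5: successors {w6}; ◇□¬p there: w6:F. ✗
w6: successors {w6}; ◇□¬p there: w6:F. ✗
— 4 worlds.

3 and 4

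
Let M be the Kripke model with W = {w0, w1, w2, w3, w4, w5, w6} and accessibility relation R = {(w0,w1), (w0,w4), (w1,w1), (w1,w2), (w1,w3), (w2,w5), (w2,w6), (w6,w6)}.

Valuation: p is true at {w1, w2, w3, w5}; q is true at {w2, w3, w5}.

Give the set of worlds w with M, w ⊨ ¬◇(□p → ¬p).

w0: ◇(□p → ¬p) is T. ✗
w1: ◇(□p → ¬p) is T. ✗
w2: ◇(□p → ¬p) is T. ✗
w3: ◇(□p → ¬p) is F. ✓
w4: ◇(□p → ¬p) is F. ✓
w5: ◇(□p → ¬p) is F. ✓
w6: ◇(□p → ¬p) is T. ✗

{w3, w4, w5}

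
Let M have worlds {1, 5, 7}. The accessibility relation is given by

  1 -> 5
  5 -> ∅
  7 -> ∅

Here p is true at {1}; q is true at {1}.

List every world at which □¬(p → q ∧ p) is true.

{5, 7}

1: successors {5}; ¬(p → q ∧ p) there: 5:F. ✗
5: no successors, so □¬(p → q ∧ p) holds vacuously. ✓
7: no successors, so □¬(p → q ∧ p) holds vacuously. ✓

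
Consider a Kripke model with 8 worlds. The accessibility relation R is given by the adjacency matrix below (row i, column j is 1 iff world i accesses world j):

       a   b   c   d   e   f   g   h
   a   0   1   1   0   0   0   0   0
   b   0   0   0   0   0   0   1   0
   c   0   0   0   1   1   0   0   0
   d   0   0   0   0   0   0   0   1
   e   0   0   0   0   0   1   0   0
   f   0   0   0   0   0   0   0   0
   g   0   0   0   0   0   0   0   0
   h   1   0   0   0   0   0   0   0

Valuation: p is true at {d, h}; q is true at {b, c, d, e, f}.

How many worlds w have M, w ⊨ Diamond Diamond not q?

a: successors {b, c}; Diamond not q there: b:T, c:F. ✓
b: successors {g}; Diamond not q there: g:F. ✗
c: successors {d, e}; Diamond not q there: d:T, e:F. ✓
d: successors {h}; Diamond not q there: h:T. ✓
e: successors {f}; Diamond not q there: f:F. ✗
f: no successors, so Diamond Diamond not q fails. ✗
g: no successors, so Diamond Diamond not q fails. ✗
h: successors {a}; Diamond not q there: a:F. ✗
Satisfying worlds: {a, c, d}.

3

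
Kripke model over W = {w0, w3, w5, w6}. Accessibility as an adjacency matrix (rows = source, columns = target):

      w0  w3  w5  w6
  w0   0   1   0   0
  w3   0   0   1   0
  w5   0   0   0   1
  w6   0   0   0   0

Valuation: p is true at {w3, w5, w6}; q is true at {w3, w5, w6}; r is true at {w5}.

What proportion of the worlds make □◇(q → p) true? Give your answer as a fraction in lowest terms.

3/4

w0: successors {w3}; ◇(q → p) there: w3:T. ✓
w3: successors {w5}; ◇(q → p) there: w5:T. ✓
w5: successors {w6}; ◇(q → p) there: w6:F. ✗
w6: no successors, so □◇(q → p) holds vacuously. ✓
That's 3 of 4 worlds, so 3/4.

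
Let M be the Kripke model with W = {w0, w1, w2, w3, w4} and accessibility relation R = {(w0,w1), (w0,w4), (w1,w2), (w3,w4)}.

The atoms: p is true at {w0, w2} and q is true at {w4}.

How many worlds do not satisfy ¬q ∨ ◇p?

w0: ¬q is T, ◇p is F. ✓
w1: ¬q is T, ◇p is T. ✓
w2: ¬q is T, ◇p is F. ✓
w3: ¬q is T, ◇p is F. ✓
w4: ¬q is F, ◇p is F. ✗
Satisfying worlds: {w0, w1, w2, w3}.
So ¬q ∨ ◇p fails at the other 1 world.

1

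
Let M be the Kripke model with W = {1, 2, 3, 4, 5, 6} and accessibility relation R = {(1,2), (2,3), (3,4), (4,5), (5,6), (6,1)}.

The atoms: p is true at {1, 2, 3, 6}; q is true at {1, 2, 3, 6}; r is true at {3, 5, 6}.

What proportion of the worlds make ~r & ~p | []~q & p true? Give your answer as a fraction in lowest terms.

1/3

1: ~r & ~p is F, []~q & p is F. ✗
2: ~r & ~p is F, []~q & p is F. ✗
3: ~r & ~p is F, []~q & p is T. ✓
4: ~r & ~p is T, []~q & p is F. ✓
5: ~r & ~p is F, []~q & p is F. ✗
6: ~r & ~p is F, []~q & p is F. ✗
That's 2 of 6 worlds, so 2/6 = 1/3.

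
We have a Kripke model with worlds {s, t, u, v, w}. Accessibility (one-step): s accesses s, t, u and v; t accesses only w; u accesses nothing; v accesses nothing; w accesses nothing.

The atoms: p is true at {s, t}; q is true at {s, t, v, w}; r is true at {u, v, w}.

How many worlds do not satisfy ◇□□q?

3

s: successors {s, t, u, v}; □□q there: s:F, t:T, u:T, v:T. ✓
t: successors {w}; □□q there: w:T. ✓
u: no successors, so ◇□□q fails. ✗
v: no successors, so ◇□□q fails. ✗
w: no successors, so ◇□□q fails. ✗
Satisfying worlds: {s, t}.
So ◇□□q fails at the other 3 worlds.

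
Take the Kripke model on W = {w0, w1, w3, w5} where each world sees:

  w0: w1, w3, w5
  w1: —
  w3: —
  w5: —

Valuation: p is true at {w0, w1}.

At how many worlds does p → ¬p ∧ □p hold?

2

w0: p is T, ¬p ∧ □p is F. ✗
w1: p is T, ¬p ∧ □p is F. ✗
w3: p is F, ¬p ∧ □p is T. ✓
w5: p is F, ¬p ∧ □p is T. ✓
Satisfying worlds: {w3, w5}.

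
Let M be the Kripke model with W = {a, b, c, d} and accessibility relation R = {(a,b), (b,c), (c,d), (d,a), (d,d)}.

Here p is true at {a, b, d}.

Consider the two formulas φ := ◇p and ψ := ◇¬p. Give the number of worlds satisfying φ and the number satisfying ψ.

3 and 1

For ◇p:
a: successors {b}; p there: b:T. ✓
b: successors {c}; p there: c:F. ✗
c: successors {d}; p there: d:T. ✓
d: successors {a, d}; p there: a:T, d:T. ✓
— 3 worlds.
For ◇¬p:
a: successors {b}; ¬p there: b:F. ✗
b: successors {c}; ¬p there: c:T. ✓
c: successors {d}; ¬p there: d:F. ✗
d: successors {a, d}; ¬p there: a:F, d:F. ✗
— 1 world.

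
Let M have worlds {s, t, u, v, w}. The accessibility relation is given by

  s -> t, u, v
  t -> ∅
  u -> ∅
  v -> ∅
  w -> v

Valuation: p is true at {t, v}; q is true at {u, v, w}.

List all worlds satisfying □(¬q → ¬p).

{t, u, v, w}

s: successors {t, u, v}; ¬q → ¬p there: t:F, u:T, v:T. ✗
t: no successors, so □(¬q → ¬p) holds vacuously. ✓
u: no successors, so □(¬q → ¬p) holds vacuously. ✓
v: no successors, so □(¬q → ¬p) holds vacuously. ✓
w: successors {v}; ¬q → ¬p there: v:T. ✓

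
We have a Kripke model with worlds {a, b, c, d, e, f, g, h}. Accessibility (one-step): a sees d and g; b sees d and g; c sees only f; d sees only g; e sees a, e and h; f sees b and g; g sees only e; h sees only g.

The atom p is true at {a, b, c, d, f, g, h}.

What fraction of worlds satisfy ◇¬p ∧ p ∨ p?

7/8

a: ◇¬p ∧ p is F, p is T. ✓
b: ◇¬p ∧ p is F, p is T. ✓
c: ◇¬p ∧ p is F, p is T. ✓
d: ◇¬p ∧ p is F, p is T. ✓
e: ◇¬p ∧ p is F, p is F. ✗
f: ◇¬p ∧ p is F, p is T. ✓
g: ◇¬p ∧ p is T, p is T. ✓
h: ◇¬p ∧ p is F, p is T. ✓
That's 7 of 8 worlds, so 7/8.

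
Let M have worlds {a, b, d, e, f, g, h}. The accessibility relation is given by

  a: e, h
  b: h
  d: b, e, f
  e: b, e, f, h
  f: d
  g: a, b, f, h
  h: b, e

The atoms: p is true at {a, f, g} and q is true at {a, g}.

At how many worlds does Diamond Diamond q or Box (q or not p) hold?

a: Diamond Diamond q is F, Box (q or not p) is T. ✓
b: Diamond Diamond q is F, Box (q or not p) is T. ✓
d: Diamond Diamond q is F, Box (q or not p) is F. ✗
e: Diamond Diamond q is F, Box (q or not p) is F. ✗
f: Diamond Diamond q is F, Box (q or not p) is T. ✓
g: Diamond Diamond q is F, Box (q or not p) is F. ✗
h: Diamond Diamond q is F, Box (q or not p) is T. ✓
Satisfying worlds: {a, b, f, h}.

4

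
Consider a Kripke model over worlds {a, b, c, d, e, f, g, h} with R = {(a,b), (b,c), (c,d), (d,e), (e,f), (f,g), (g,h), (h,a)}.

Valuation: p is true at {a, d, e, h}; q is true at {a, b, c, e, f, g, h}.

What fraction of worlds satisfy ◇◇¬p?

a: successors {b}; ◇¬p there: b:T. ✓
b: successors {c}; ◇¬p there: c:F. ✗
c: successors {d}; ◇¬p there: d:F. ✗
d: successors {e}; ◇¬p there: e:T. ✓
e: successors {f}; ◇¬p there: f:T. ✓
f: successors {g}; ◇¬p there: g:F. ✗
g: successors {h}; ◇¬p there: h:F. ✗
h: successors {a}; ◇¬p there: a:T. ✓
That's 4 of 8 worlds, so 4/8 = 1/2.

1/2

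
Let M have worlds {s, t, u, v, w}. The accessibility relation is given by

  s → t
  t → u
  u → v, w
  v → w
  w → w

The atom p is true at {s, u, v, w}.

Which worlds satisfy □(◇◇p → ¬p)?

s: successors {t}; ◇◇p → ¬p there: t:T. ✓
t: successors {u}; ◇◇p → ¬p there: u:F. ✗
u: successors {v, w}; ◇◇p → ¬p there: v:F, w:F. ✗
v: successors {w}; ◇◇p → ¬p there: w:F. ✗
w: successors {w}; ◇◇p → ¬p there: w:F. ✗

{s}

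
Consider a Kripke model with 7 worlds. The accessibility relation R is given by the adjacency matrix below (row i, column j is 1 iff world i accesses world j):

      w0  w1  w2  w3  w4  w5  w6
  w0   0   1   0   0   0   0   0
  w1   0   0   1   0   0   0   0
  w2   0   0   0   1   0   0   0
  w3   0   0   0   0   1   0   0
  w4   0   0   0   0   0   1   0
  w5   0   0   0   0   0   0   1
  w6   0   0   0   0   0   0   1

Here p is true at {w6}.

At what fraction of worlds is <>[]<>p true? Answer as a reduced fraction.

w0: successors {w1}; []<>p there: w1:F. ✗
w1: successors {w2}; []<>p there: w2:F. ✗
w2: successors {w3}; []<>p there: w3:F. ✗
w3: successors {w4}; []<>p there: w4:T. ✓
w4: successors {w5}; []<>p there: w5:T. ✓
w5: successors {w6}; []<>p there: w6:T. ✓
w6: successors {w6}; []<>p there: w6:T. ✓
That's 4 of 7 worlds, so 4/7.

4/7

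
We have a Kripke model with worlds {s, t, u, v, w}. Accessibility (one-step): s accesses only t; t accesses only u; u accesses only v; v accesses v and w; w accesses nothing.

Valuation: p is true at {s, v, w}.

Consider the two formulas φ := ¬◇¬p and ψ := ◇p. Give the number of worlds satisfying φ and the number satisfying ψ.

For ¬◇¬p:
s: ◇¬p is T. ✗
t: ◇¬p is T. ✗
u: ◇¬p is F. ✓
v: ◇¬p is F. ✓
w: ◇¬p is F. ✓
— 3 worlds.
For ◇p:
s: successors {t}; p there: t:F. ✗
t: successors {u}; p there: u:F. ✗
u: successors {v}; p there: v:T. ✓
v: successors {v, w}; p there: v:T, w:T. ✓
w: no successors, so ◇p fails. ✗
— 2 worlds.

3 and 2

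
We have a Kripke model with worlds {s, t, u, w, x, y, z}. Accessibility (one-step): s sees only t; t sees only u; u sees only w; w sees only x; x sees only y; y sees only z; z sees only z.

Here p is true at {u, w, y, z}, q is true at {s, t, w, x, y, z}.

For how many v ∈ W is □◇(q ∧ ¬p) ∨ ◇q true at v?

6

s: □◇(q ∧ ¬p) is F, ◇q is T. ✓
t: □◇(q ∧ ¬p) is F, ◇q is F. ✗
u: □◇(q ∧ ¬p) is T, ◇q is T. ✓
w: □◇(q ∧ ¬p) is F, ◇q is T. ✓
x: □◇(q ∧ ¬p) is F, ◇q is T. ✓
y: □◇(q ∧ ¬p) is F, ◇q is T. ✓
z: □◇(q ∧ ¬p) is F, ◇q is T. ✓
Satisfying worlds: {s, u, w, x, y, z}.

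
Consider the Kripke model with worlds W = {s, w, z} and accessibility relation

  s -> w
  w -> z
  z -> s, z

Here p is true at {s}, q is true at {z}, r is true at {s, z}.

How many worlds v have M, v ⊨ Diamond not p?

3

s: successors {w}; not p there: w:T. ✓
w: successors {z}; not p there: z:T. ✓
z: successors {s, z}; not p there: s:F, z:T. ✓
Satisfying worlds: {s, w, z}.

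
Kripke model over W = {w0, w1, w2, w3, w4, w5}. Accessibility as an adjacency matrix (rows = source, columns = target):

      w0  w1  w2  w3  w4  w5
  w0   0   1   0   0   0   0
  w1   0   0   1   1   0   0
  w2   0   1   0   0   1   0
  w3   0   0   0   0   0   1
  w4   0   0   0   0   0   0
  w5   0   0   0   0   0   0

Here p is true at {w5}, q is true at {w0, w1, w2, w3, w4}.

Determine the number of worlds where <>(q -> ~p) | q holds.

5

w0: <>(q -> ~p) is T, q is T. ✓
w1: <>(q -> ~p) is T, q is T. ✓
w2: <>(q -> ~p) is T, q is T. ✓
w3: <>(q -> ~p) is T, q is T. ✓
w4: <>(q -> ~p) is F, q is T. ✓
w5: <>(q -> ~p) is F, q is F. ✗
Satisfying worlds: {w0, w1, w2, w3, w4}.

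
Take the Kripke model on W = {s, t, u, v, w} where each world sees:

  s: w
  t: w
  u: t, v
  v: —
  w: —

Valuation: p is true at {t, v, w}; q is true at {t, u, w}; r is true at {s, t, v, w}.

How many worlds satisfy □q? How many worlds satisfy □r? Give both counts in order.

For □q:
s: successors {w}; q there: w:T. ✓
t: successors {w}; q there: w:T. ✓
u: successors {t, v}; q there: t:T, v:F. ✗
v: no successors, so □q holds vacuously. ✓
w: no successors, so □q holds vacuously. ✓
— 4 worlds.
For □r:
s: successors {w}; r there: w:T. ✓
t: successors {w}; r there: w:T. ✓
u: successors {t, v}; r there: t:T, v:T. ✓
v: no successors, so □r holds vacuously. ✓
w: no successors, so □r holds vacuously. ✓
— 5 worlds.

4 and 5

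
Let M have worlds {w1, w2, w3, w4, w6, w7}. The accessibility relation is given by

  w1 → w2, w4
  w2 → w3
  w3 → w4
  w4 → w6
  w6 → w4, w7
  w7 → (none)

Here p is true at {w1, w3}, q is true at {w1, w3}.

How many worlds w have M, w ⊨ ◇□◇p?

1

w1: successors {w2, w4}; □◇p there: w2:F, w4:F. ✗
w2: successors {w3}; □◇p there: w3:F. ✗
w3: successors {w4}; □◇p there: w4:F. ✗
w4: successors {w6}; □◇p there: w6:F. ✗
w6: successors {w4, w7}; □◇p there: w4:F, w7:T. ✓
w7: no successors, so ◇□◇p fails. ✗
Satisfying worlds: {w6}.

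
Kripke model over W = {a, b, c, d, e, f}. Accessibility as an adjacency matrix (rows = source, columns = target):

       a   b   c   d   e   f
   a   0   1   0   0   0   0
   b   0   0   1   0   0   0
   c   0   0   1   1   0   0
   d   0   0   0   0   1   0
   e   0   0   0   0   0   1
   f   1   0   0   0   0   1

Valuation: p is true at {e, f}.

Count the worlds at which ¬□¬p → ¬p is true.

4

a: ¬□¬p is F, ¬p is T. ✓
b: ¬□¬p is F, ¬p is T. ✓
c: ¬□¬p is F, ¬p is T. ✓
d: ¬□¬p is T, ¬p is T. ✓
e: ¬□¬p is T, ¬p is F. ✗
f: ¬□¬p is T, ¬p is F. ✗
Satisfying worlds: {a, b, c, d}.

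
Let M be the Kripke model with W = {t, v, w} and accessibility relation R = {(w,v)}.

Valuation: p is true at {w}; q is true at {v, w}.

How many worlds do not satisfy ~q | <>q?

1

t: ~q is T, <>q is F. ✓
v: ~q is F, <>q is F. ✗
w: ~q is F, <>q is T. ✓
Satisfying worlds: {t, w}.
So ~q | <>q fails at the other 1 world.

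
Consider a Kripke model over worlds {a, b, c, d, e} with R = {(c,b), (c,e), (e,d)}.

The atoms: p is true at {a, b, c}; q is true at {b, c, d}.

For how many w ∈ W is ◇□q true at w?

a: no successors, so ◇□q fails. ✗
b: no successors, so ◇□q fails. ✗
c: successors {b, e}; □q there: b:T, e:T. ✓
d: no successors, so ◇□q fails. ✗
e: successors {d}; □q there: d:T. ✓
Satisfying worlds: {c, e}.

2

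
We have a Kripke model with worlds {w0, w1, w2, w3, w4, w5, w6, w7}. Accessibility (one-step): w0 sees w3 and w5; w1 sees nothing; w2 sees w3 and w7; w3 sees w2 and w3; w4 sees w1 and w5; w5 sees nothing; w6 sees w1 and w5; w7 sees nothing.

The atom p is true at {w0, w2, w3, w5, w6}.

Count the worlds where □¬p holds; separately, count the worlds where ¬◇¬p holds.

For □¬p:
w0: successors {w3, w5}; ¬p there: w3:F, w5:F. ✗
w1: no successors, so □¬p holds vacuously. ✓
w2: successors {w3, w7}; ¬p there: w3:F, w7:T. ✗
w3: successors {w2, w3}; ¬p there: w2:F, w3:F. ✗
w4: successors {w1, w5}; ¬p there: w1:T, w5:F. ✗
w5: no successors, so □¬p holds vacuously. ✓
w6: successors {w1, w5}; ¬p there: w1:T, w5:F. ✗
w7: no successors, so □¬p holds vacuously. ✓
— 3 worlds.
For ¬◇¬p:
w0: ◇¬p is F. ✓
w1: ◇¬p is F. ✓
w2: ◇¬p is T. ✗
w3: ◇¬p is F. ✓
w4: ◇¬p is T. ✗
w5: ◇¬p is F. ✓
w6: ◇¬p is T. ✗
w7: ◇¬p is F. ✓
— 5 worlds.

3 and 5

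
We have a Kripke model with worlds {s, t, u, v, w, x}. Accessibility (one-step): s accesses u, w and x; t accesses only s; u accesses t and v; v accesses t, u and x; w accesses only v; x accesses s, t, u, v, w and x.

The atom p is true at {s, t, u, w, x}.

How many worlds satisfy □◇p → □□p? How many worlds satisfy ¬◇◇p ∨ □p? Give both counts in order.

5 and 3

For □◇p → □□p:
s: □◇p is F, □□p is F. ✓
t: □◇p is T, □□p is T. ✓
u: □◇p is T, □□p is T. ✓
v: □◇p is T, □□p is F. ✗
w: □◇p is T, □□p is T. ✓
x: □◇p is F, □□p is F. ✓
— 5 worlds.
For ¬◇◇p ∨ □p:
s: ¬◇◇p is F, □p is T. ✓
t: ¬◇◇p is F, □p is T. ✓
u: ¬◇◇p is F, □p is F. ✗
v: ¬◇◇p is F, □p is T. ✓
w: ¬◇◇p is F, □p is F. ✗
x: ¬◇◇p is F, □p is F. ✗
— 3 worlds.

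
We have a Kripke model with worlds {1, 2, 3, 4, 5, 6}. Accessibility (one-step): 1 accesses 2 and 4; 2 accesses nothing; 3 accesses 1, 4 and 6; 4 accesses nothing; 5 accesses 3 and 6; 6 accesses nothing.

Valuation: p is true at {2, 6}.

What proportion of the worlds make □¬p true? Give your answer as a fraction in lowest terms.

1/2

1: successors {2, 4}; ¬p there: 2:F, 4:T. ✗
2: no successors, so □¬p holds vacuously. ✓
3: successors {1, 4, 6}; ¬p there: 1:T, 4:T, 6:F. ✗
4: no successors, so □¬p holds vacuously. ✓
5: successors {3, 6}; ¬p there: 3:T, 6:F. ✗
6: no successors, so □¬p holds vacuously. ✓
That's 3 of 6 worlds, so 3/6 = 1/2.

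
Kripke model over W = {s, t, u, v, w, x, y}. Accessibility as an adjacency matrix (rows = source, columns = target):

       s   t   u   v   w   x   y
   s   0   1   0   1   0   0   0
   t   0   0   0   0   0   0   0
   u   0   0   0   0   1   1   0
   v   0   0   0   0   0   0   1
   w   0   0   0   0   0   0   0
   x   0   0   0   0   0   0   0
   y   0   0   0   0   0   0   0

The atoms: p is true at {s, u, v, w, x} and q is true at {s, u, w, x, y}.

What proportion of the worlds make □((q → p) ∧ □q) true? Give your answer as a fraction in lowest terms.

s: successors {t, v}; (q → p) ∧ □q there: t:T, v:T. ✓
t: no successors, so □((q → p) ∧ □q) holds vacuously. ✓
u: successors {w, x}; (q → p) ∧ □q there: w:T, x:T. ✓
v: successors {y}; (q → p) ∧ □q there: y:F. ✗
w: no successors, so □((q → p) ∧ □q) holds vacuously. ✓
x: no successors, so □((q → p) ∧ □q) holds vacuously. ✓
y: no successors, so □((q → p) ∧ □q) holds vacuously. ✓
That's 6 of 7 worlds, so 6/7.

6/7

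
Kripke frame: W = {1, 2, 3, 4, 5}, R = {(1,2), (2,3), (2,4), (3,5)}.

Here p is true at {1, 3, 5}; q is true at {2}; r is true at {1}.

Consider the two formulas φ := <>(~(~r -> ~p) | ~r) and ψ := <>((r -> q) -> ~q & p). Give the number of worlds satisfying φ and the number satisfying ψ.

3 and 2

For <>(~(~r -> ~p) | ~r):
1: successors {2}; ~(~r -> ~p) | ~r there: 2:T. ✓
2: successors {3, 4}; ~(~r -> ~p) | ~r there: 3:T, 4:T. ✓
3: successors {5}; ~(~r -> ~p) | ~r there: 5:T. ✓
4: no successors, so <>(~(~r -> ~p) | ~r) fails. ✗
5: no successors, so <>(~(~r -> ~p) | ~r) fails. ✗
— 3 worlds.
For <>((r -> q) -> ~q & p):
1: successors {2}; (r -> q) -> ~q & p there: 2:F. ✗
2: successors {3, 4}; (r -> q) -> ~q & p there: 3:T, 4:F. ✓
3: successors {5}; (r -> q) -> ~q & p there: 5:T. ✓
4: no successors, so <>((r -> q) -> ~q & p) fails. ✗
5: no successors, so <>((r -> q) -> ~q & p) fails. ✗
— 2 worlds.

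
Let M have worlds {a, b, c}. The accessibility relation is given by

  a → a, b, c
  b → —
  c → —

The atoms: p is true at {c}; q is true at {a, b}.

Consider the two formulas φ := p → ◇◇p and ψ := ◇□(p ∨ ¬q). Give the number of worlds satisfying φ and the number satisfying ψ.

For p → ◇◇p:
a: p is F, ◇◇p is T. ✓
b: p is F, ◇◇p is F. ✓
c: p is T, ◇◇p is F. ✗
— 2 worlds.
For ◇□(p ∨ ¬q):
a: successors {a, b, c}; □(p ∨ ¬q) there: a:F, b:T, c:T. ✓
b: no successors, so ◇□(p ∨ ¬q) fails. ✗
c: no successors, so ◇□(p ∨ ¬q) fails. ✗
— 1 world.

2 and 1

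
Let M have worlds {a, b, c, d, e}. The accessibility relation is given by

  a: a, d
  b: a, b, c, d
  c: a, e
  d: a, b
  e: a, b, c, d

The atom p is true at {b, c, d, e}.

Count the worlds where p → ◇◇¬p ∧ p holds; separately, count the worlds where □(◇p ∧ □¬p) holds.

5 and 0

For p → ◇◇¬p ∧ p:
a: p is F, ◇◇¬p ∧ p is F. ✓
b: p is T, ◇◇¬p ∧ p is T. ✓
c: p is T, ◇◇¬p ∧ p is T. ✓
d: p is T, ◇◇¬p ∧ p is T. ✓
e: p is T, ◇◇¬p ∧ p is T. ✓
— 5 worlds.
For □(◇p ∧ □¬p):
a: successors {a, d}; ◇p ∧ □¬p there: a:F, d:F. ✗
b: successors {a, b, c, d}; ◇p ∧ □¬p there: a:F, b:F, c:F, d:F. ✗
c: successors {a, e}; ◇p ∧ □¬p there: a:F, e:F. ✗
d: successors {a, b}; ◇p ∧ □¬p there: a:F, b:F. ✗
e: successors {a, b, c, d}; ◇p ∧ □¬p there: a:F, b:F, c:F, d:F. ✗
— 0 worlds.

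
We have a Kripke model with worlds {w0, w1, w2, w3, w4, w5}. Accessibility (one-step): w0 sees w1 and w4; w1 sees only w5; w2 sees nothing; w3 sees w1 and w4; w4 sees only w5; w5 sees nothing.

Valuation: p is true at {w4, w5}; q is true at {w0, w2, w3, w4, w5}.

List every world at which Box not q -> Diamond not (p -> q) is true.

{w0, w1, w3, w4}

w0: Box not q is F, Diamond not (p -> q) is F. ✓
w1: Box not q is F, Diamond not (p -> q) is F. ✓
w2: Box not q is T, Diamond not (p -> q) is F. ✗
w3: Box not q is F, Diamond not (p -> q) is F. ✓
w4: Box not q is F, Diamond not (p -> q) is F. ✓
w5: Box not q is T, Diamond not (p -> q) is F. ✗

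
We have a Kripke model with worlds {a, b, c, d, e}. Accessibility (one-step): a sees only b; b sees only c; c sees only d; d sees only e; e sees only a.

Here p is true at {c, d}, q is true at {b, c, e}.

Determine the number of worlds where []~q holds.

2

a: successors {b}; ~q there: b:F. ✗
b: successors {c}; ~q there: c:F. ✗
c: successors {d}; ~q there: d:T. ✓
d: successors {e}; ~q there: e:F. ✗
e: successors {a}; ~q there: a:T. ✓
Satisfying worlds: {c, e}.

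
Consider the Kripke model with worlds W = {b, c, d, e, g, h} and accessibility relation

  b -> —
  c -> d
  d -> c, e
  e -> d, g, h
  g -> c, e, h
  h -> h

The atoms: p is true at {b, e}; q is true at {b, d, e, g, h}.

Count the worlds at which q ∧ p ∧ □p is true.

1

b: q ∧ p is T, □p is T. ✓
c: q ∧ p is F, □p is F. ✗
d: q ∧ p is F, □p is F. ✗
e: q ∧ p is T, □p is F. ✗
g: q ∧ p is F, □p is F. ✗
h: q ∧ p is F, □p is F. ✗
Satisfying worlds: {b}.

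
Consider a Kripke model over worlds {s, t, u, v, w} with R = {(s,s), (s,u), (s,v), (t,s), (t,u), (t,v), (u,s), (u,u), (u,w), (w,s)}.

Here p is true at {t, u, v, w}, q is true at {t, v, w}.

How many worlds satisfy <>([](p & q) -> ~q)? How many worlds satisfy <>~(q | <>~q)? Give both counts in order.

4 and 0

For <>([](p & q) -> ~q):
s: successors {s, u, v}; [](p & q) -> ~q there: s:T, u:T, v:F. ✓
t: successors {s, u, v}; [](p & q) -> ~q there: s:T, u:T, v:F. ✓
u: successors {s, u, w}; [](p & q) -> ~q there: s:T, u:T, w:T. ✓
v: no successors, so <>([](p & q) -> ~q) fails. ✗
w: successors {s}; [](p & q) -> ~q there: s:T. ✓
— 4 worlds.
For <>~(q | <>~q):
s: successors {s, u, v}; ~(q | <>~q) there: s:F, u:F, v:F. ✗
t: successors {s, u, v}; ~(q | <>~q) there: s:F, u:F, v:F. ✗
u: successors {s, u, w}; ~(q | <>~q) there: s:F, u:F, w:F. ✗
v: no successors, so <>~(q | <>~q) fails. ✗
w: successors {s}; ~(q | <>~q) there: s:F. ✗
— 0 worlds.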